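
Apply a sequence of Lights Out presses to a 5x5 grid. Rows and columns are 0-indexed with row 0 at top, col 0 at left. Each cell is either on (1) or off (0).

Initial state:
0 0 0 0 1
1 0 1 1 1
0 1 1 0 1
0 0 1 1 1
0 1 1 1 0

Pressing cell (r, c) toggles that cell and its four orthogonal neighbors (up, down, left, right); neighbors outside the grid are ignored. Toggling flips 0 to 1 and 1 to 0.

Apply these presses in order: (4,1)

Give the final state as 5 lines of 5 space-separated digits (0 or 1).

After press 1 at (4,1):
0 0 0 0 1
1 0 1 1 1
0 1 1 0 1
0 1 1 1 1
1 0 0 1 0

Answer: 0 0 0 0 1
1 0 1 1 1
0 1 1 0 1
0 1 1 1 1
1 0 0 1 0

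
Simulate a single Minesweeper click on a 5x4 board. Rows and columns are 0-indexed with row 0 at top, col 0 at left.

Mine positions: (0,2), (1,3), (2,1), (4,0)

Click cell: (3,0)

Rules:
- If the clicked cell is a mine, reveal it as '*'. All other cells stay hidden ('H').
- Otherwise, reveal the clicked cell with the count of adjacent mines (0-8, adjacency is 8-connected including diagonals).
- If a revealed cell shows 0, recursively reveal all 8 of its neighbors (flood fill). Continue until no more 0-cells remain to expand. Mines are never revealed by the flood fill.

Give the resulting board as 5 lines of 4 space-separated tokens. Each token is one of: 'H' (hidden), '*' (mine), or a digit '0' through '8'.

H H H H
H H H H
H H H H
2 H H H
H H H H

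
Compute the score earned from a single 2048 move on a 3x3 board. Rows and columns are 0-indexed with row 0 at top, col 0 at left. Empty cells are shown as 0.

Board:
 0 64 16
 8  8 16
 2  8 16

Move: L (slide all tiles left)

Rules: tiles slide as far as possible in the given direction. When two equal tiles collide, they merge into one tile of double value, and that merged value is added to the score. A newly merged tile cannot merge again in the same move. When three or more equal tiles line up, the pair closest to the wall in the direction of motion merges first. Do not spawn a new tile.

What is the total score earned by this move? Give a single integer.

Slide left:
row 0: [0, 64, 16] -> [64, 16, 0]  score +0 (running 0)
row 1: [8, 8, 16] -> [16, 16, 0]  score +16 (running 16)
row 2: [2, 8, 16] -> [2, 8, 16]  score +0 (running 16)
Board after move:
64 16  0
16 16  0
 2  8 16

Answer: 16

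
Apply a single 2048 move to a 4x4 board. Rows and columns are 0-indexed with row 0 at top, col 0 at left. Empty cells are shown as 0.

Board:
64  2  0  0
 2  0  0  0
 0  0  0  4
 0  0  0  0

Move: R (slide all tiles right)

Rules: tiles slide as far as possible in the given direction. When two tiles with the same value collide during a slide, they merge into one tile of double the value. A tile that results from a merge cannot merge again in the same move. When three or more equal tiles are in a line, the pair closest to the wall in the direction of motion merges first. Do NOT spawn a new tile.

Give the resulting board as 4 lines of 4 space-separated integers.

Slide right:
row 0: [64, 2, 0, 0] -> [0, 0, 64, 2]
row 1: [2, 0, 0, 0] -> [0, 0, 0, 2]
row 2: [0, 0, 0, 4] -> [0, 0, 0, 4]
row 3: [0, 0, 0, 0] -> [0, 0, 0, 0]

Answer:  0  0 64  2
 0  0  0  2
 0  0  0  4
 0  0  0  0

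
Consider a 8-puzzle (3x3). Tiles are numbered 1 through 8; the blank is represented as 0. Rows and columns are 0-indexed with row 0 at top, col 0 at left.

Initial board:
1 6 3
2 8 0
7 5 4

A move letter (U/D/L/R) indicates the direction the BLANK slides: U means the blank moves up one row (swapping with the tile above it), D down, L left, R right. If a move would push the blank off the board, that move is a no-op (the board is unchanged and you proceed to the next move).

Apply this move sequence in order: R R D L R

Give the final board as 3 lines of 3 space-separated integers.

Answer: 1 6 3
2 8 4
7 5 0

Derivation:
After move 1 (R):
1 6 3
2 8 0
7 5 4

After move 2 (R):
1 6 3
2 8 0
7 5 4

After move 3 (D):
1 6 3
2 8 4
7 5 0

After move 4 (L):
1 6 3
2 8 4
7 0 5

After move 5 (R):
1 6 3
2 8 4
7 5 0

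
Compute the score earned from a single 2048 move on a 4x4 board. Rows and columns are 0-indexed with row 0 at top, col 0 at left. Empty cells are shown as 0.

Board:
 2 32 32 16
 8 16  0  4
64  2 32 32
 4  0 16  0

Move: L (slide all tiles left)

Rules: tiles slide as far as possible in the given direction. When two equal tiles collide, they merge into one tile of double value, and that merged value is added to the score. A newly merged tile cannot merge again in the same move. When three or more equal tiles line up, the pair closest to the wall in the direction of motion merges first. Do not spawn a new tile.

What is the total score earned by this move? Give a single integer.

Slide left:
row 0: [2, 32, 32, 16] -> [2, 64, 16, 0]  score +64 (running 64)
row 1: [8, 16, 0, 4] -> [8, 16, 4, 0]  score +0 (running 64)
row 2: [64, 2, 32, 32] -> [64, 2, 64, 0]  score +64 (running 128)
row 3: [4, 0, 16, 0] -> [4, 16, 0, 0]  score +0 (running 128)
Board after move:
 2 64 16  0
 8 16  4  0
64  2 64  0
 4 16  0  0

Answer: 128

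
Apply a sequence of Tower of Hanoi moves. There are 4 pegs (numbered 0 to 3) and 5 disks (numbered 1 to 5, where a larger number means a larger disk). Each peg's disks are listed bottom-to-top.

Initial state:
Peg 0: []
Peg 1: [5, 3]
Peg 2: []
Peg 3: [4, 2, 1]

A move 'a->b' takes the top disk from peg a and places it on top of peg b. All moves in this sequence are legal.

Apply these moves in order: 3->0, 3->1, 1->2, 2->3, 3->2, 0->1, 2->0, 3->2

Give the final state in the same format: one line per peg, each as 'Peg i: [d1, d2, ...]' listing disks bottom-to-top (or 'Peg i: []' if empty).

Answer: Peg 0: [2]
Peg 1: [5, 3, 1]
Peg 2: [4]
Peg 3: []

Derivation:
After move 1 (3->0):
Peg 0: [1]
Peg 1: [5, 3]
Peg 2: []
Peg 3: [4, 2]

After move 2 (3->1):
Peg 0: [1]
Peg 1: [5, 3, 2]
Peg 2: []
Peg 3: [4]

After move 3 (1->2):
Peg 0: [1]
Peg 1: [5, 3]
Peg 2: [2]
Peg 3: [4]

After move 4 (2->3):
Peg 0: [1]
Peg 1: [5, 3]
Peg 2: []
Peg 3: [4, 2]

After move 5 (3->2):
Peg 0: [1]
Peg 1: [5, 3]
Peg 2: [2]
Peg 3: [4]

After move 6 (0->1):
Peg 0: []
Peg 1: [5, 3, 1]
Peg 2: [2]
Peg 3: [4]

After move 7 (2->0):
Peg 0: [2]
Peg 1: [5, 3, 1]
Peg 2: []
Peg 3: [4]

After move 8 (3->2):
Peg 0: [2]
Peg 1: [5, 3, 1]
Peg 2: [4]
Peg 3: []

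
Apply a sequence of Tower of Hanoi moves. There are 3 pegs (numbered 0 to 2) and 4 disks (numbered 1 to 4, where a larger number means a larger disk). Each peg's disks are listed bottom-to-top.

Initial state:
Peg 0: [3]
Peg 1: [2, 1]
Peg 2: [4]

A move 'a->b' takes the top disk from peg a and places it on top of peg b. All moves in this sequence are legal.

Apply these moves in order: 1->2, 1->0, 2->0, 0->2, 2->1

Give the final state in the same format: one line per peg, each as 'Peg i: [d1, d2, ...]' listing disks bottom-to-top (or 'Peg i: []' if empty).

After move 1 (1->2):
Peg 0: [3]
Peg 1: [2]
Peg 2: [4, 1]

After move 2 (1->0):
Peg 0: [3, 2]
Peg 1: []
Peg 2: [4, 1]

After move 3 (2->0):
Peg 0: [3, 2, 1]
Peg 1: []
Peg 2: [4]

After move 4 (0->2):
Peg 0: [3, 2]
Peg 1: []
Peg 2: [4, 1]

After move 5 (2->1):
Peg 0: [3, 2]
Peg 1: [1]
Peg 2: [4]

Answer: Peg 0: [3, 2]
Peg 1: [1]
Peg 2: [4]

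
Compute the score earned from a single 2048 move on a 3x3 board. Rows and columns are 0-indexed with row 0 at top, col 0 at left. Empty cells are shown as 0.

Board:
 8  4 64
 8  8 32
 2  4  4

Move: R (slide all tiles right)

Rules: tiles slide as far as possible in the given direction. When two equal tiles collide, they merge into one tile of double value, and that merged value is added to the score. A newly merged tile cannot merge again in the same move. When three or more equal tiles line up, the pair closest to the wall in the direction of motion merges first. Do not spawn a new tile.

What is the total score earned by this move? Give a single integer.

Slide right:
row 0: [8, 4, 64] -> [8, 4, 64]  score +0 (running 0)
row 1: [8, 8, 32] -> [0, 16, 32]  score +16 (running 16)
row 2: [2, 4, 4] -> [0, 2, 8]  score +8 (running 24)
Board after move:
 8  4 64
 0 16 32
 0  2  8

Answer: 24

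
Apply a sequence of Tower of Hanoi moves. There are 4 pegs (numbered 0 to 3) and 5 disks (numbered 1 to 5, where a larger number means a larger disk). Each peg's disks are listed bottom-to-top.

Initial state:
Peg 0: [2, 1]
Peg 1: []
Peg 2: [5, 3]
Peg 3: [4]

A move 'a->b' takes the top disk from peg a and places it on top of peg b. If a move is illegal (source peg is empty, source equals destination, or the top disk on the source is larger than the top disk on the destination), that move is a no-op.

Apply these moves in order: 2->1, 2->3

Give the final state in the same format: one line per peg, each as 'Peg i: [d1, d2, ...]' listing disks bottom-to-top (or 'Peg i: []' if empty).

After move 1 (2->1):
Peg 0: [2, 1]
Peg 1: [3]
Peg 2: [5]
Peg 3: [4]

After move 2 (2->3):
Peg 0: [2, 1]
Peg 1: [3]
Peg 2: [5]
Peg 3: [4]

Answer: Peg 0: [2, 1]
Peg 1: [3]
Peg 2: [5]
Peg 3: [4]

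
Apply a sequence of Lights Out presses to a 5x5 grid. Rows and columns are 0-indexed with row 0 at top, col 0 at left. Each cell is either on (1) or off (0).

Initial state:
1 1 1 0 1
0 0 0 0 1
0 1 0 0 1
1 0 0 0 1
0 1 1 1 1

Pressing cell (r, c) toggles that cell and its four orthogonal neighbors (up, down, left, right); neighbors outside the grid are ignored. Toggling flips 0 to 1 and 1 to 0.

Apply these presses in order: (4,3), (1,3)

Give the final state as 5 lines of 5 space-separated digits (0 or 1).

After press 1 at (4,3):
1 1 1 0 1
0 0 0 0 1
0 1 0 0 1
1 0 0 1 1
0 1 0 0 0

After press 2 at (1,3):
1 1 1 1 1
0 0 1 1 0
0 1 0 1 1
1 0 0 1 1
0 1 0 0 0

Answer: 1 1 1 1 1
0 0 1 1 0
0 1 0 1 1
1 0 0 1 1
0 1 0 0 0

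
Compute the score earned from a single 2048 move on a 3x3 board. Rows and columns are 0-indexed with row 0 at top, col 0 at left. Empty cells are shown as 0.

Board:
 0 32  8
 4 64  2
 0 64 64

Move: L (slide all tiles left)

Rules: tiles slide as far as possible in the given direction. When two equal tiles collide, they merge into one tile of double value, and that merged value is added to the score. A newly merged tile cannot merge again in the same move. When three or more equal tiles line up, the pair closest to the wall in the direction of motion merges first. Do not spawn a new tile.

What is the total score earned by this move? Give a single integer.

Answer: 128

Derivation:
Slide left:
row 0: [0, 32, 8] -> [32, 8, 0]  score +0 (running 0)
row 1: [4, 64, 2] -> [4, 64, 2]  score +0 (running 0)
row 2: [0, 64, 64] -> [128, 0, 0]  score +128 (running 128)
Board after move:
 32   8   0
  4  64   2
128   0   0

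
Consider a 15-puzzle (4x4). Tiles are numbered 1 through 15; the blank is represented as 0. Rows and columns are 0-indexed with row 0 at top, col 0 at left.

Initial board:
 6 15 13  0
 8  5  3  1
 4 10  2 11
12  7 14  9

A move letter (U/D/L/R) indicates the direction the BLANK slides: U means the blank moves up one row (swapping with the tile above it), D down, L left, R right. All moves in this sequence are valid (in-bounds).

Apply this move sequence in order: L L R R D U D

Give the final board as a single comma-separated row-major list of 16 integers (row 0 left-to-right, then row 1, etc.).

After move 1 (L):
 6 15  0 13
 8  5  3  1
 4 10  2 11
12  7 14  9

After move 2 (L):
 6  0 15 13
 8  5  3  1
 4 10  2 11
12  7 14  9

After move 3 (R):
 6 15  0 13
 8  5  3  1
 4 10  2 11
12  7 14  9

After move 4 (R):
 6 15 13  0
 8  5  3  1
 4 10  2 11
12  7 14  9

After move 5 (D):
 6 15 13  1
 8  5  3  0
 4 10  2 11
12  7 14  9

After move 6 (U):
 6 15 13  0
 8  5  3  1
 4 10  2 11
12  7 14  9

After move 7 (D):
 6 15 13  1
 8  5  3  0
 4 10  2 11
12  7 14  9

Answer: 6, 15, 13, 1, 8, 5, 3, 0, 4, 10, 2, 11, 12, 7, 14, 9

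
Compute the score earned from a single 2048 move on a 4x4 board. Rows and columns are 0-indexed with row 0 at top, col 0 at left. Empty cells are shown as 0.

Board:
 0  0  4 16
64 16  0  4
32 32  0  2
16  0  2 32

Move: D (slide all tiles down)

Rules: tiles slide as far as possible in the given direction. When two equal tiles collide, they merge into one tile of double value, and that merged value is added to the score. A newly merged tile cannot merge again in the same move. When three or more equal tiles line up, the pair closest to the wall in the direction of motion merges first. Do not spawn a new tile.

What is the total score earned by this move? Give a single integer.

Answer: 0

Derivation:
Slide down:
col 0: [0, 64, 32, 16] -> [0, 64, 32, 16]  score +0 (running 0)
col 1: [0, 16, 32, 0] -> [0, 0, 16, 32]  score +0 (running 0)
col 2: [4, 0, 0, 2] -> [0, 0, 4, 2]  score +0 (running 0)
col 3: [16, 4, 2, 32] -> [16, 4, 2, 32]  score +0 (running 0)
Board after move:
 0  0  0 16
64  0  0  4
32 16  4  2
16 32  2 32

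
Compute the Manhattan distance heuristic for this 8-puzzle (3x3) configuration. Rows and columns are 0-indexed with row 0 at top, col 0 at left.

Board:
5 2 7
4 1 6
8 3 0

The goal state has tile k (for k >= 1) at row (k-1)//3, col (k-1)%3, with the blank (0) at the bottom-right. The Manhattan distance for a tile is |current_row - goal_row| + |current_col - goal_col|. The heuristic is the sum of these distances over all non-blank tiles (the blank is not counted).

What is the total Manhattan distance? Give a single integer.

Tile 5: (0,0)->(1,1) = 2
Tile 2: (0,1)->(0,1) = 0
Tile 7: (0,2)->(2,0) = 4
Tile 4: (1,0)->(1,0) = 0
Tile 1: (1,1)->(0,0) = 2
Tile 6: (1,2)->(1,2) = 0
Tile 8: (2,0)->(2,1) = 1
Tile 3: (2,1)->(0,2) = 3
Sum: 2 + 0 + 4 + 0 + 2 + 0 + 1 + 3 = 12

Answer: 12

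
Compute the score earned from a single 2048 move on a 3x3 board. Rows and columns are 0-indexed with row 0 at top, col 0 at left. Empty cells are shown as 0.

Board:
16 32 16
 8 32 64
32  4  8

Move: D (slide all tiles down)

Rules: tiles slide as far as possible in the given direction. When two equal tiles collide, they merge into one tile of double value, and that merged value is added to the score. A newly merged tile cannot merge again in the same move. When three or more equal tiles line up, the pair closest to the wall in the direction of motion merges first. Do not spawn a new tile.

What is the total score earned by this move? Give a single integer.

Answer: 64

Derivation:
Slide down:
col 0: [16, 8, 32] -> [16, 8, 32]  score +0 (running 0)
col 1: [32, 32, 4] -> [0, 64, 4]  score +64 (running 64)
col 2: [16, 64, 8] -> [16, 64, 8]  score +0 (running 64)
Board after move:
16  0 16
 8 64 64
32  4  8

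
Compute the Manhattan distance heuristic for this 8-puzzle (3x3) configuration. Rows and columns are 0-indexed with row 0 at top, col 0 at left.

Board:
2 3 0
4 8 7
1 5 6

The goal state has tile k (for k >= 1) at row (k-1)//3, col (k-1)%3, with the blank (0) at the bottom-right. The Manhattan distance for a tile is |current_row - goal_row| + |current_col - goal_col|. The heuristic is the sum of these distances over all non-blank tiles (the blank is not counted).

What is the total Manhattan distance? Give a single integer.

Tile 2: at (0,0), goal (0,1), distance |0-0|+|0-1| = 1
Tile 3: at (0,1), goal (0,2), distance |0-0|+|1-2| = 1
Tile 4: at (1,0), goal (1,0), distance |1-1|+|0-0| = 0
Tile 8: at (1,1), goal (2,1), distance |1-2|+|1-1| = 1
Tile 7: at (1,2), goal (2,0), distance |1-2|+|2-0| = 3
Tile 1: at (2,0), goal (0,0), distance |2-0|+|0-0| = 2
Tile 5: at (2,1), goal (1,1), distance |2-1|+|1-1| = 1
Tile 6: at (2,2), goal (1,2), distance |2-1|+|2-2| = 1
Sum: 1 + 1 + 0 + 1 + 3 + 2 + 1 + 1 = 10

Answer: 10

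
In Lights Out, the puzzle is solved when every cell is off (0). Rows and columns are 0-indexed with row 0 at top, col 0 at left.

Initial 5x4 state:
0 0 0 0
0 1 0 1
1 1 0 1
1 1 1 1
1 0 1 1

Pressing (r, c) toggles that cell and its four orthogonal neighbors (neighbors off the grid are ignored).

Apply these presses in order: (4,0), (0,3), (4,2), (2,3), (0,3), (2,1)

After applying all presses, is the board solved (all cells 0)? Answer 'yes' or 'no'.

Answer: yes

Derivation:
After press 1 at (4,0):
0 0 0 0
0 1 0 1
1 1 0 1
0 1 1 1
0 1 1 1

After press 2 at (0,3):
0 0 1 1
0 1 0 0
1 1 0 1
0 1 1 1
0 1 1 1

After press 3 at (4,2):
0 0 1 1
0 1 0 0
1 1 0 1
0 1 0 1
0 0 0 0

After press 4 at (2,3):
0 0 1 1
0 1 0 1
1 1 1 0
0 1 0 0
0 0 0 0

After press 5 at (0,3):
0 0 0 0
0 1 0 0
1 1 1 0
0 1 0 0
0 0 0 0

After press 6 at (2,1):
0 0 0 0
0 0 0 0
0 0 0 0
0 0 0 0
0 0 0 0

Lights still on: 0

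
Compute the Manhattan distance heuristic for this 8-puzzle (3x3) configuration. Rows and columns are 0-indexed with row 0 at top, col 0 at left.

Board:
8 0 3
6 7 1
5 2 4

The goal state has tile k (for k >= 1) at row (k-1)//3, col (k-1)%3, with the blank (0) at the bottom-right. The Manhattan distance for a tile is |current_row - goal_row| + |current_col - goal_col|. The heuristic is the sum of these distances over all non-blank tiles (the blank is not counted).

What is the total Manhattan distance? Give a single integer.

Tile 8: at (0,0), goal (2,1), distance |0-2|+|0-1| = 3
Tile 3: at (0,2), goal (0,2), distance |0-0|+|2-2| = 0
Tile 6: at (1,0), goal (1,2), distance |1-1|+|0-2| = 2
Tile 7: at (1,1), goal (2,0), distance |1-2|+|1-0| = 2
Tile 1: at (1,2), goal (0,0), distance |1-0|+|2-0| = 3
Tile 5: at (2,0), goal (1,1), distance |2-1|+|0-1| = 2
Tile 2: at (2,1), goal (0,1), distance |2-0|+|1-1| = 2
Tile 4: at (2,2), goal (1,0), distance |2-1|+|2-0| = 3
Sum: 3 + 0 + 2 + 2 + 3 + 2 + 2 + 3 = 17

Answer: 17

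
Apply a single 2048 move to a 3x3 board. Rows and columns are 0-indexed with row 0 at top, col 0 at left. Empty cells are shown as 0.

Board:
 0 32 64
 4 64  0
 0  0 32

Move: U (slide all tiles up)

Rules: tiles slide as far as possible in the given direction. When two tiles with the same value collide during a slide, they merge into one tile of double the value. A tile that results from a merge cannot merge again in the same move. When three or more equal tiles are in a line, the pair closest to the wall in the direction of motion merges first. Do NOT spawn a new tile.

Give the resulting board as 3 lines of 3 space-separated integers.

Slide up:
col 0: [0, 4, 0] -> [4, 0, 0]
col 1: [32, 64, 0] -> [32, 64, 0]
col 2: [64, 0, 32] -> [64, 32, 0]

Answer:  4 32 64
 0 64 32
 0  0  0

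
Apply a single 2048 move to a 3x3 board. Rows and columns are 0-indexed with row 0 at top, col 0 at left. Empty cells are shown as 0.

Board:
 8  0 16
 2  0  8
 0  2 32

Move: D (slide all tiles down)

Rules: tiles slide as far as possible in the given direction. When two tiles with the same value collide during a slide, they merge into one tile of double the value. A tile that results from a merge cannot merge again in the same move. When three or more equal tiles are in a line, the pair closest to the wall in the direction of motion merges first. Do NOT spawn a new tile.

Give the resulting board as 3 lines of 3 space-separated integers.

Answer:  0  0 16
 8  0  8
 2  2 32

Derivation:
Slide down:
col 0: [8, 2, 0] -> [0, 8, 2]
col 1: [0, 0, 2] -> [0, 0, 2]
col 2: [16, 8, 32] -> [16, 8, 32]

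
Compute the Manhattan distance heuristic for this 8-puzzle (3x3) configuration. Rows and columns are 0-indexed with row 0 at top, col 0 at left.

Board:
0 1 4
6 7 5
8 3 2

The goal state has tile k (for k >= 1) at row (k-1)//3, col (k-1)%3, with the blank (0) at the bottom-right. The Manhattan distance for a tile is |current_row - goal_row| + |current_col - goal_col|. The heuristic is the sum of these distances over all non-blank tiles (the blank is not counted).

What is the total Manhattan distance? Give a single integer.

Tile 1: at (0,1), goal (0,0), distance |0-0|+|1-0| = 1
Tile 4: at (0,2), goal (1,0), distance |0-1|+|2-0| = 3
Tile 6: at (1,0), goal (1,2), distance |1-1|+|0-2| = 2
Tile 7: at (1,1), goal (2,0), distance |1-2|+|1-0| = 2
Tile 5: at (1,2), goal (1,1), distance |1-1|+|2-1| = 1
Tile 8: at (2,0), goal (2,1), distance |2-2|+|0-1| = 1
Tile 3: at (2,1), goal (0,2), distance |2-0|+|1-2| = 3
Tile 2: at (2,2), goal (0,1), distance |2-0|+|2-1| = 3
Sum: 1 + 3 + 2 + 2 + 1 + 1 + 3 + 3 = 16

Answer: 16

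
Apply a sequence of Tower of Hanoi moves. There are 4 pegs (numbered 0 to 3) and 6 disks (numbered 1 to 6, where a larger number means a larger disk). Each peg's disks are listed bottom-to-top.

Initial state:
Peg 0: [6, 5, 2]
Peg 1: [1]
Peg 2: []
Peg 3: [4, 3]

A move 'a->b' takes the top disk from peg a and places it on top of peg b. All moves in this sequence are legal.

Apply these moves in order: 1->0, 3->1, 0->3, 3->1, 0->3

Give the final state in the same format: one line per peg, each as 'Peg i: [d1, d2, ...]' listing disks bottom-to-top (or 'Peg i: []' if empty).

Answer: Peg 0: [6, 5]
Peg 1: [3, 1]
Peg 2: []
Peg 3: [4, 2]

Derivation:
After move 1 (1->0):
Peg 0: [6, 5, 2, 1]
Peg 1: []
Peg 2: []
Peg 3: [4, 3]

After move 2 (3->1):
Peg 0: [6, 5, 2, 1]
Peg 1: [3]
Peg 2: []
Peg 3: [4]

After move 3 (0->3):
Peg 0: [6, 5, 2]
Peg 1: [3]
Peg 2: []
Peg 3: [4, 1]

After move 4 (3->1):
Peg 0: [6, 5, 2]
Peg 1: [3, 1]
Peg 2: []
Peg 3: [4]

After move 5 (0->3):
Peg 0: [6, 5]
Peg 1: [3, 1]
Peg 2: []
Peg 3: [4, 2]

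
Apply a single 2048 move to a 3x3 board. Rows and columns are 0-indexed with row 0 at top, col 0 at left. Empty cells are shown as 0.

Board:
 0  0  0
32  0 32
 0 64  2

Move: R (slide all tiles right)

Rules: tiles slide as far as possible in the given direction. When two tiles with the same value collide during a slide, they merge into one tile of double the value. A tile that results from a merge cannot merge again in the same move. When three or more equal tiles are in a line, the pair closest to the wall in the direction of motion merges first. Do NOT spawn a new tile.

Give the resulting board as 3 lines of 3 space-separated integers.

Slide right:
row 0: [0, 0, 0] -> [0, 0, 0]
row 1: [32, 0, 32] -> [0, 0, 64]
row 2: [0, 64, 2] -> [0, 64, 2]

Answer:  0  0  0
 0  0 64
 0 64  2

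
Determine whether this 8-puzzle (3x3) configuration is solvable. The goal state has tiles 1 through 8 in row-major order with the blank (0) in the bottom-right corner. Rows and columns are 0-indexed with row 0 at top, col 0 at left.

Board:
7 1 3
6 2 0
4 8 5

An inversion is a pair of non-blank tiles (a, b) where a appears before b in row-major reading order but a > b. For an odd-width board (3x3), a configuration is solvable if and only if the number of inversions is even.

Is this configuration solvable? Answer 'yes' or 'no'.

Inversions (pairs i<j in row-major order where tile[i] > tile[j] > 0): 11
11 is odd, so the puzzle is not solvable.

Answer: no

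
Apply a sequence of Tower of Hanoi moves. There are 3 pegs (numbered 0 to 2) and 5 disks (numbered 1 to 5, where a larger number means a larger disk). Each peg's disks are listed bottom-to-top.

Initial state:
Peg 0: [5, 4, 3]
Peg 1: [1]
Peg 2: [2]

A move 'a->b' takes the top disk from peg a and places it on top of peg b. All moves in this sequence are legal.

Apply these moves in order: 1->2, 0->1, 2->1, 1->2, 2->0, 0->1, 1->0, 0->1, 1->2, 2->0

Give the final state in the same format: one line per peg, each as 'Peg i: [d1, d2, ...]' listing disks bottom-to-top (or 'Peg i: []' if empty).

After move 1 (1->2):
Peg 0: [5, 4, 3]
Peg 1: []
Peg 2: [2, 1]

After move 2 (0->1):
Peg 0: [5, 4]
Peg 1: [3]
Peg 2: [2, 1]

After move 3 (2->1):
Peg 0: [5, 4]
Peg 1: [3, 1]
Peg 2: [2]

After move 4 (1->2):
Peg 0: [5, 4]
Peg 1: [3]
Peg 2: [2, 1]

After move 5 (2->0):
Peg 0: [5, 4, 1]
Peg 1: [3]
Peg 2: [2]

After move 6 (0->1):
Peg 0: [5, 4]
Peg 1: [3, 1]
Peg 2: [2]

After move 7 (1->0):
Peg 0: [5, 4, 1]
Peg 1: [3]
Peg 2: [2]

After move 8 (0->1):
Peg 0: [5, 4]
Peg 1: [3, 1]
Peg 2: [2]

After move 9 (1->2):
Peg 0: [5, 4]
Peg 1: [3]
Peg 2: [2, 1]

After move 10 (2->0):
Peg 0: [5, 4, 1]
Peg 1: [3]
Peg 2: [2]

Answer: Peg 0: [5, 4, 1]
Peg 1: [3]
Peg 2: [2]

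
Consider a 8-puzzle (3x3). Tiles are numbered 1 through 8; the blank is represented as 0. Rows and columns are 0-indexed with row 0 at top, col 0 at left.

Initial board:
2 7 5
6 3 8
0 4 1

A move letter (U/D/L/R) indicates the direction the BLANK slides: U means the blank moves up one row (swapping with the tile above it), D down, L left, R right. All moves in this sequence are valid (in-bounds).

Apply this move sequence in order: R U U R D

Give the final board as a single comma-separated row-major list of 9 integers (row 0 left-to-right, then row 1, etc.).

After move 1 (R):
2 7 5
6 3 8
4 0 1

After move 2 (U):
2 7 5
6 0 8
4 3 1

After move 3 (U):
2 0 5
6 7 8
4 3 1

After move 4 (R):
2 5 0
6 7 8
4 3 1

After move 5 (D):
2 5 8
6 7 0
4 3 1

Answer: 2, 5, 8, 6, 7, 0, 4, 3, 1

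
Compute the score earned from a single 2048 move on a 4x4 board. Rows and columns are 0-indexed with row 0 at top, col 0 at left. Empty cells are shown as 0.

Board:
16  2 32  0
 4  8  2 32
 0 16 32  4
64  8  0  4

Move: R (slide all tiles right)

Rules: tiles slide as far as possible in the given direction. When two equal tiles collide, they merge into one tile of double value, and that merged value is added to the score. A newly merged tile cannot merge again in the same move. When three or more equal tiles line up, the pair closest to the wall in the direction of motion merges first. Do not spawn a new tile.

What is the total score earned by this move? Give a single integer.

Answer: 0

Derivation:
Slide right:
row 0: [16, 2, 32, 0] -> [0, 16, 2, 32]  score +0 (running 0)
row 1: [4, 8, 2, 32] -> [4, 8, 2, 32]  score +0 (running 0)
row 2: [0, 16, 32, 4] -> [0, 16, 32, 4]  score +0 (running 0)
row 3: [64, 8, 0, 4] -> [0, 64, 8, 4]  score +0 (running 0)
Board after move:
 0 16  2 32
 4  8  2 32
 0 16 32  4
 0 64  8  4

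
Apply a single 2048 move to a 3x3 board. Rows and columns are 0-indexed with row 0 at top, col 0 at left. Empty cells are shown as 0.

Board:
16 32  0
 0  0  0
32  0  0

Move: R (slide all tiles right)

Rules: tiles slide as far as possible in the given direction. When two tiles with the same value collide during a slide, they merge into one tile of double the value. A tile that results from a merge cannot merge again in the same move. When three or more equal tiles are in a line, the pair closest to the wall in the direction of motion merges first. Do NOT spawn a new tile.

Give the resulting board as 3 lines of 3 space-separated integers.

Slide right:
row 0: [16, 32, 0] -> [0, 16, 32]
row 1: [0, 0, 0] -> [0, 0, 0]
row 2: [32, 0, 0] -> [0, 0, 32]

Answer:  0 16 32
 0  0  0
 0  0 32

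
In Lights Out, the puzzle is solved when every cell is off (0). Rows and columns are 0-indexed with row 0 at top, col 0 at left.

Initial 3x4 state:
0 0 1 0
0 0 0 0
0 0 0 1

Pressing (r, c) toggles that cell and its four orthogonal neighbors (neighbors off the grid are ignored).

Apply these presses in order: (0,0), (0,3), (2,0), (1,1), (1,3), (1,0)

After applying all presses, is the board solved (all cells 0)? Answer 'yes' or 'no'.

Answer: yes

Derivation:
After press 1 at (0,0):
1 1 1 0
1 0 0 0
0 0 0 1

After press 2 at (0,3):
1 1 0 1
1 0 0 1
0 0 0 1

After press 3 at (2,0):
1 1 0 1
0 0 0 1
1 1 0 1

After press 4 at (1,1):
1 0 0 1
1 1 1 1
1 0 0 1

After press 5 at (1,3):
1 0 0 0
1 1 0 0
1 0 0 0

After press 6 at (1,0):
0 0 0 0
0 0 0 0
0 0 0 0

Lights still on: 0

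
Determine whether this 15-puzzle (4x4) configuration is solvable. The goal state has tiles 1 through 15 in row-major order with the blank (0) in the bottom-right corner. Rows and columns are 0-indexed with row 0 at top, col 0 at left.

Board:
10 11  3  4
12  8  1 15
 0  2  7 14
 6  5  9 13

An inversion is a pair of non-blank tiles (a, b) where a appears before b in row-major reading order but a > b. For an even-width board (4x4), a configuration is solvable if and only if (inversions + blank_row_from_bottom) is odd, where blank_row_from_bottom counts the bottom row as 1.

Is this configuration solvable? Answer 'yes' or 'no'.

Inversions: 48
Blank is in row 2 (0-indexed from top), which is row 2 counting from the bottom (bottom = 1).
48 + 2 = 50, which is even, so the puzzle is not solvable.

Answer: no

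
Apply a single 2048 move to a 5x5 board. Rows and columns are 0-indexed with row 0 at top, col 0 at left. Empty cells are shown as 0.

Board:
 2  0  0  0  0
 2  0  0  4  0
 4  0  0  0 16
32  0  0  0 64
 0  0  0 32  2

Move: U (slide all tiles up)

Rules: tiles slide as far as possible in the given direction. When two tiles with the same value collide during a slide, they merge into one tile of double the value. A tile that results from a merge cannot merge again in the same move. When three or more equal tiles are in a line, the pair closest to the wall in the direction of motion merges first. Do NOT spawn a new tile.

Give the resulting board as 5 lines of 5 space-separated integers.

Answer:  4  0  0  4 16
 4  0  0 32 64
32  0  0  0  2
 0  0  0  0  0
 0  0  0  0  0

Derivation:
Slide up:
col 0: [2, 2, 4, 32, 0] -> [4, 4, 32, 0, 0]
col 1: [0, 0, 0, 0, 0] -> [0, 0, 0, 0, 0]
col 2: [0, 0, 0, 0, 0] -> [0, 0, 0, 0, 0]
col 3: [0, 4, 0, 0, 32] -> [4, 32, 0, 0, 0]
col 4: [0, 0, 16, 64, 2] -> [16, 64, 2, 0, 0]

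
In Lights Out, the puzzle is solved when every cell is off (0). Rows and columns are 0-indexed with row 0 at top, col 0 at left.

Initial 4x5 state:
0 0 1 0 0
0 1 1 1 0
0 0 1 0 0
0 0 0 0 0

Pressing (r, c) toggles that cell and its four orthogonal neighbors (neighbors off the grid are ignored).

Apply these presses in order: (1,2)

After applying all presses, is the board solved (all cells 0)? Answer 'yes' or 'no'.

After press 1 at (1,2):
0 0 0 0 0
0 0 0 0 0
0 0 0 0 0
0 0 0 0 0

Lights still on: 0

Answer: yes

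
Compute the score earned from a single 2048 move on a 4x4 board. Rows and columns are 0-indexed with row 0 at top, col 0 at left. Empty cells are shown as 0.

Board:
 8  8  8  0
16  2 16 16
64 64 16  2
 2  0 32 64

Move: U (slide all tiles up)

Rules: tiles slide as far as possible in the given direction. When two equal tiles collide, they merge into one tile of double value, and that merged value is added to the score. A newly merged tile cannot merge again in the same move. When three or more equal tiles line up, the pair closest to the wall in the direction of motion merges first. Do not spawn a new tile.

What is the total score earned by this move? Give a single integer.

Slide up:
col 0: [8, 16, 64, 2] -> [8, 16, 64, 2]  score +0 (running 0)
col 1: [8, 2, 64, 0] -> [8, 2, 64, 0]  score +0 (running 0)
col 2: [8, 16, 16, 32] -> [8, 32, 32, 0]  score +32 (running 32)
col 3: [0, 16, 2, 64] -> [16, 2, 64, 0]  score +0 (running 32)
Board after move:
 8  8  8 16
16  2 32  2
64 64 32 64
 2  0  0  0

Answer: 32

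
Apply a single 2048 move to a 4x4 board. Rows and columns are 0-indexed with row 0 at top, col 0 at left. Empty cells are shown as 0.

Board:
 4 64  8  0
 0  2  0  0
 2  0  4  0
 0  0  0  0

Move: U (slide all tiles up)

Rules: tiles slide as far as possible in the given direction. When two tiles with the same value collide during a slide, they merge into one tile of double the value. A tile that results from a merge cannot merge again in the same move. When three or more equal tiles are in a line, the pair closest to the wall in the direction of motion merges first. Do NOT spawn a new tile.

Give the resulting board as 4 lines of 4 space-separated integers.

Answer:  4 64  8  0
 2  2  4  0
 0  0  0  0
 0  0  0  0

Derivation:
Slide up:
col 0: [4, 0, 2, 0] -> [4, 2, 0, 0]
col 1: [64, 2, 0, 0] -> [64, 2, 0, 0]
col 2: [8, 0, 4, 0] -> [8, 4, 0, 0]
col 3: [0, 0, 0, 0] -> [0, 0, 0, 0]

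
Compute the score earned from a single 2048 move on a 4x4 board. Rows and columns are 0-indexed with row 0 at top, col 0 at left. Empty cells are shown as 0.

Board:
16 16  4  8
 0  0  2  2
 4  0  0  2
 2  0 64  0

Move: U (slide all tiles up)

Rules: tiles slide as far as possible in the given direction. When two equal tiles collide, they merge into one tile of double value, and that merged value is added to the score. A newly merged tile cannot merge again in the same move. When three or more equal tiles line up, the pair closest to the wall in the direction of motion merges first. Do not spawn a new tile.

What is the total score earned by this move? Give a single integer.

Slide up:
col 0: [16, 0, 4, 2] -> [16, 4, 2, 0]  score +0 (running 0)
col 1: [16, 0, 0, 0] -> [16, 0, 0, 0]  score +0 (running 0)
col 2: [4, 2, 0, 64] -> [4, 2, 64, 0]  score +0 (running 0)
col 3: [8, 2, 2, 0] -> [8, 4, 0, 0]  score +4 (running 4)
Board after move:
16 16  4  8
 4  0  2  4
 2  0 64  0
 0  0  0  0

Answer: 4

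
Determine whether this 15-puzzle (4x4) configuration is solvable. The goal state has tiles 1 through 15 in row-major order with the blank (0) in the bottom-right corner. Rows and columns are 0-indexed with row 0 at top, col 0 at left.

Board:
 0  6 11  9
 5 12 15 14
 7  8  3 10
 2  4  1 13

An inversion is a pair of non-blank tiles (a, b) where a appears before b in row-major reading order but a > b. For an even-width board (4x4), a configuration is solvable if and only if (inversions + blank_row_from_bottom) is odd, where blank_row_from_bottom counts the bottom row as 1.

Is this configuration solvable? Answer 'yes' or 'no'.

Inversions: 64
Blank is in row 0 (0-indexed from top), which is row 4 counting from the bottom (bottom = 1).
64 + 4 = 68, which is even, so the puzzle is not solvable.

Answer: no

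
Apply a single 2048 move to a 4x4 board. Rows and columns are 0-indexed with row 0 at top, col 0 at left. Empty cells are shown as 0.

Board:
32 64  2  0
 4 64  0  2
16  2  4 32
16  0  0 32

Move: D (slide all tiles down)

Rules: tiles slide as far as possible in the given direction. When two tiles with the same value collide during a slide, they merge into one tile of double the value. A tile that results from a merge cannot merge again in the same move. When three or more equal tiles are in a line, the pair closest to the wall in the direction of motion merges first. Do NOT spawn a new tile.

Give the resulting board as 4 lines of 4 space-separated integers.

Answer:   0   0   0   0
 32   0   0   0
  4 128   2   2
 32   2   4  64

Derivation:
Slide down:
col 0: [32, 4, 16, 16] -> [0, 32, 4, 32]
col 1: [64, 64, 2, 0] -> [0, 0, 128, 2]
col 2: [2, 0, 4, 0] -> [0, 0, 2, 4]
col 3: [0, 2, 32, 32] -> [0, 0, 2, 64]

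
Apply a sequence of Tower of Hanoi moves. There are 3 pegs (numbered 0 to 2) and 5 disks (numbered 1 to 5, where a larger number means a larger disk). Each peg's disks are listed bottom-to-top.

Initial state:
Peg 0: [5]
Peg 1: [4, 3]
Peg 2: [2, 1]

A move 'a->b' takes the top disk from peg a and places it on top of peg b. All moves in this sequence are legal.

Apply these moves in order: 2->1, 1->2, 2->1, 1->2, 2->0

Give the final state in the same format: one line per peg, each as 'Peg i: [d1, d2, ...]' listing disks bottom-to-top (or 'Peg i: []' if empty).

After move 1 (2->1):
Peg 0: [5]
Peg 1: [4, 3, 1]
Peg 2: [2]

After move 2 (1->2):
Peg 0: [5]
Peg 1: [4, 3]
Peg 2: [2, 1]

After move 3 (2->1):
Peg 0: [5]
Peg 1: [4, 3, 1]
Peg 2: [2]

After move 4 (1->2):
Peg 0: [5]
Peg 1: [4, 3]
Peg 2: [2, 1]

After move 5 (2->0):
Peg 0: [5, 1]
Peg 1: [4, 3]
Peg 2: [2]

Answer: Peg 0: [5, 1]
Peg 1: [4, 3]
Peg 2: [2]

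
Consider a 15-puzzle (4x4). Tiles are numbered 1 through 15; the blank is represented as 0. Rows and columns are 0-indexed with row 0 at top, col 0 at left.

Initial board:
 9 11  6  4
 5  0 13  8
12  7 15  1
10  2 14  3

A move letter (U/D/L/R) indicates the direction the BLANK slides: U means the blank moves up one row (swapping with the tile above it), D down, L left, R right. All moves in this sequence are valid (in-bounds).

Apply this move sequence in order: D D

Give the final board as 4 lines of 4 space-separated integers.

Answer:  9 11  6  4
 5  7 13  8
12  2 15  1
10  0 14  3

Derivation:
After move 1 (D):
 9 11  6  4
 5  7 13  8
12  0 15  1
10  2 14  3

After move 2 (D):
 9 11  6  4
 5  7 13  8
12  2 15  1
10  0 14  3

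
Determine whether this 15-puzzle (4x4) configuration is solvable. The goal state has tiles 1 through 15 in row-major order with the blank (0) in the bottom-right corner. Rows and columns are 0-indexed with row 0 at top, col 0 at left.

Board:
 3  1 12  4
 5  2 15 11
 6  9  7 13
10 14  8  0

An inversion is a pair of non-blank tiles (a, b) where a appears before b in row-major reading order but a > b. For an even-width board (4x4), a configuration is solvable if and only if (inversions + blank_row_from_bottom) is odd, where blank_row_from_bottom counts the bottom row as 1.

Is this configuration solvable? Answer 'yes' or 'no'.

Inversions: 32
Blank is in row 3 (0-indexed from top), which is row 1 counting from the bottom (bottom = 1).
32 + 1 = 33, which is odd, so the puzzle is solvable.

Answer: yes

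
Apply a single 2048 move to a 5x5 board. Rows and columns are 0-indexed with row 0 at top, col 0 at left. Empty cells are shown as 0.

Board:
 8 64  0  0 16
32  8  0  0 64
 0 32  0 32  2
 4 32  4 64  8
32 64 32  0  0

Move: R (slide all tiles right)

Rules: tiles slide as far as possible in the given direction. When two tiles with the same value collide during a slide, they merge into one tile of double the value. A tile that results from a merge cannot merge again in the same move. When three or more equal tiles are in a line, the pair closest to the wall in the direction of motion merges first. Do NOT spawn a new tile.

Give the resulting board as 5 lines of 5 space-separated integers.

Slide right:
row 0: [8, 64, 0, 0, 16] -> [0, 0, 8, 64, 16]
row 1: [32, 8, 0, 0, 64] -> [0, 0, 32, 8, 64]
row 2: [0, 32, 0, 32, 2] -> [0, 0, 0, 64, 2]
row 3: [4, 32, 4, 64, 8] -> [4, 32, 4, 64, 8]
row 4: [32, 64, 32, 0, 0] -> [0, 0, 32, 64, 32]

Answer:  0  0  8 64 16
 0  0 32  8 64
 0  0  0 64  2
 4 32  4 64  8
 0  0 32 64 32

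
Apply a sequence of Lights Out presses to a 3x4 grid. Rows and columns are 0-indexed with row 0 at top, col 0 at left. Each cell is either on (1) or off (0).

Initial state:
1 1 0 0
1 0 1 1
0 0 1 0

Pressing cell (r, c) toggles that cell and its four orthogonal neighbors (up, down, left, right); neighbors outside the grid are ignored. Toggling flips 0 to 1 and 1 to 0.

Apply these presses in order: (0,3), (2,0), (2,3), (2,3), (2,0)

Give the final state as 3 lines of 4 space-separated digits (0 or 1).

Answer: 1 1 1 1
1 0 1 0
0 0 1 0

Derivation:
After press 1 at (0,3):
1 1 1 1
1 0 1 0
0 0 1 0

After press 2 at (2,0):
1 1 1 1
0 0 1 0
1 1 1 0

After press 3 at (2,3):
1 1 1 1
0 0 1 1
1 1 0 1

After press 4 at (2,3):
1 1 1 1
0 0 1 0
1 1 1 0

After press 5 at (2,0):
1 1 1 1
1 0 1 0
0 0 1 0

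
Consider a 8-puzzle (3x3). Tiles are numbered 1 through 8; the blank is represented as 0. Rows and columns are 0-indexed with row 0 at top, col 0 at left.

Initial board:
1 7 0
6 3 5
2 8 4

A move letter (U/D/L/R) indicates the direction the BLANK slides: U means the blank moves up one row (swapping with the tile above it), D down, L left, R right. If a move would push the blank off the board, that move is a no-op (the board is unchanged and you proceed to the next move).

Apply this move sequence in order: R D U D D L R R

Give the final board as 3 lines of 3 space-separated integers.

Answer: 1 7 5
6 3 4
2 8 0

Derivation:
After move 1 (R):
1 7 0
6 3 5
2 8 4

After move 2 (D):
1 7 5
6 3 0
2 8 4

After move 3 (U):
1 7 0
6 3 5
2 8 4

After move 4 (D):
1 7 5
6 3 0
2 8 4

After move 5 (D):
1 7 5
6 3 4
2 8 0

After move 6 (L):
1 7 5
6 3 4
2 0 8

After move 7 (R):
1 7 5
6 3 4
2 8 0

After move 8 (R):
1 7 5
6 3 4
2 8 0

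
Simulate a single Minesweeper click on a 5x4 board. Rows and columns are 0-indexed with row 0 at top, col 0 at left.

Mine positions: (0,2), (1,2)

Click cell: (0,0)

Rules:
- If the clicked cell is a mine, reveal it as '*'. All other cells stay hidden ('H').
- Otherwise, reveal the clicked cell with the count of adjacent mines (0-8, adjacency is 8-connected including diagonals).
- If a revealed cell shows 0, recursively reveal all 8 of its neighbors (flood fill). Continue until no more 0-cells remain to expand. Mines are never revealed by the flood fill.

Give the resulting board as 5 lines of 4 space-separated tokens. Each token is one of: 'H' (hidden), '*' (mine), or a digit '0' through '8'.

0 2 H H
0 2 H H
0 1 1 1
0 0 0 0
0 0 0 0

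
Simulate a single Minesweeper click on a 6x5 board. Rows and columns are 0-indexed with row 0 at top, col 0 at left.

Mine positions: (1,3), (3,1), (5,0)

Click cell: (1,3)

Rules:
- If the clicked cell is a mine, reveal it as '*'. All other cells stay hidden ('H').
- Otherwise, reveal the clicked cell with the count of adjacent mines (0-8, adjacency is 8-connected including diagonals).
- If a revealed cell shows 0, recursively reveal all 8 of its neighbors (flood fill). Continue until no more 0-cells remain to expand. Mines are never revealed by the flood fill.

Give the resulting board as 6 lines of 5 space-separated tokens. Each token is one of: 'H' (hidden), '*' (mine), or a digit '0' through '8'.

H H H H H
H H H * H
H H H H H
H H H H H
H H H H H
H H H H H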